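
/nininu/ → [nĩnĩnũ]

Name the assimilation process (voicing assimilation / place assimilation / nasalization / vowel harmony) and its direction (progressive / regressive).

nasalization, progressive

/i/→[ĩ] /i/→[ĩ] /u/→[ũ].
Each target copies a feature from the preceding segment, so the direction is progressive.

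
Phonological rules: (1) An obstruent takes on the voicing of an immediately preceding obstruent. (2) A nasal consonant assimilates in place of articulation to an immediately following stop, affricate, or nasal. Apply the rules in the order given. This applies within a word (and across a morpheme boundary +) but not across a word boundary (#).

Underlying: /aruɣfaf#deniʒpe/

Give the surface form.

[aruɣvaf#deniʒbe]

Rule 1: /f/ after /ɣ/ (voiced) → [v]
Rule 1: /p/ after /ʒ/ (voiced) → [b]
After rule 1: aruɣvaf#deniʒbe
Rule 2: no segment meets the rule's conditions; no change.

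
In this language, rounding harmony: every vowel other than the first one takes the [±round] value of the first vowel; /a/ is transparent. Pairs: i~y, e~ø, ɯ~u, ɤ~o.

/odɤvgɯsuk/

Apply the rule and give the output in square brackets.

/ɤ/ harmonizes with /o/ ([+round]) → [o]
/ɯ/ harmonizes with /o/ ([+round]) → [u]

[odovgusuk]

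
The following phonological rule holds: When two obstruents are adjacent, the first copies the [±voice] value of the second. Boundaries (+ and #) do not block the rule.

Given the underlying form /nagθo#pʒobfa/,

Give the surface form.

[nakθo#bʒopfa]

/g/ before /θ/ (voiceless) → [k]
/p/ before /ʒ/ (voiced) → [b]
/b/ before /f/ (voiceless) → [p]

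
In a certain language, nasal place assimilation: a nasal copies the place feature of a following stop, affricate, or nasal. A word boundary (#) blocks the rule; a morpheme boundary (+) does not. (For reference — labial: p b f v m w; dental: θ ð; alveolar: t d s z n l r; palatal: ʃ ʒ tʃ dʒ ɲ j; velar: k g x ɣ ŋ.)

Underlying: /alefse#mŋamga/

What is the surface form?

/m/ before /ŋ/ (velar) → [ŋ]
/m/ before /g/ (velar) → [ŋ]

[alefse#ŋŋaŋga]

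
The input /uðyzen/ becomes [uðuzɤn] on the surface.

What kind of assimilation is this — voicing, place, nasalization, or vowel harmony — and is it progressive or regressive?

/y/→[u] /e/→[ɤ].
Vowels agree with the first vowel, so the harmony is progressive.

vowel harmony, progressive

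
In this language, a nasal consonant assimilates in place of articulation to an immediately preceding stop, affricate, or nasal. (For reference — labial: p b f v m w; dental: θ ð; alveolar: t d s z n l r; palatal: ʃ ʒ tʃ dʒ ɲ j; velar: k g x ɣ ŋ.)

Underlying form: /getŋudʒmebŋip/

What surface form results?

/ŋ/ after /t/ (alveolar) → [n]
/m/ after /dʒ/ (palatal) → [ɲ]
/ŋ/ after /b/ (labial) → [m]

[getnudʒɲebmip]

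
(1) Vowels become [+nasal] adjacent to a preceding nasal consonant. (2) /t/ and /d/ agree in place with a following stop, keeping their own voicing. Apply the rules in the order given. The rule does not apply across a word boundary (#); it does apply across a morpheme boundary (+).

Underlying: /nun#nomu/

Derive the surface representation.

Rule 1: /u/ after nasal /n/ → [ũ]
Rule 1: /o/ after nasal /n/ → [õ]
Rule 1: /u/ after nasal /m/ → [ũ]
After rule 1: nũn#nõmũ
Rule 2: no segment meets the rule's conditions; no change.

[nũn#nõmũ]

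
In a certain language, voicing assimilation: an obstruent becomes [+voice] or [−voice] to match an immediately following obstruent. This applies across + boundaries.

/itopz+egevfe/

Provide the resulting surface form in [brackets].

/p/ before /z/ (voiced) → [b]
/v/ before /f/ (voiceless) → [f]

[itobz+egeffe]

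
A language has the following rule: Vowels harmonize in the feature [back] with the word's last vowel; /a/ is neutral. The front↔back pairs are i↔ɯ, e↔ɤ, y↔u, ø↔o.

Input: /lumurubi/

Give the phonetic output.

[lymyrybi]

/u/ harmonizes with /i/ ([-back]) → [y]
/u/ harmonizes with /i/ ([-back]) → [y]
/u/ harmonizes with /i/ ([-back]) → [y]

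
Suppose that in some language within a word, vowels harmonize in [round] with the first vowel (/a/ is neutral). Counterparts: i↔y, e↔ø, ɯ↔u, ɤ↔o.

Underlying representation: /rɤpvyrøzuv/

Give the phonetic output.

/y/ harmonizes with /ɤ/ ([-round]) → [i]
/ø/ harmonizes with /ɤ/ ([-round]) → [e]
/u/ harmonizes with /ɤ/ ([-round]) → [ɯ]

[rɤpvirezɯv]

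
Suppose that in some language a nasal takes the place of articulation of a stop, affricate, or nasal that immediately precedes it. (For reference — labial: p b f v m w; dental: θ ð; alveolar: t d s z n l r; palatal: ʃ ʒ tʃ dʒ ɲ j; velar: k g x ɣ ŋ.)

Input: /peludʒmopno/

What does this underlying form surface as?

/m/ after /dʒ/ (palatal) → [ɲ]
/n/ after /p/ (labial) → [m]

[peludʒɲopmo]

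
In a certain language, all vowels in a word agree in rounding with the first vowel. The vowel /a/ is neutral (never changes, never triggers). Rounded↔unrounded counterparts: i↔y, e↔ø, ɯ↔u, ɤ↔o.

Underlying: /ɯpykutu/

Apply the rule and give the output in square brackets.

[ɯpikɯtɯ]

/y/ harmonizes with /ɯ/ ([-round]) → [i]
/u/ harmonizes with /ɯ/ ([-round]) → [ɯ]
/u/ harmonizes with /ɯ/ ([-round]) → [ɯ]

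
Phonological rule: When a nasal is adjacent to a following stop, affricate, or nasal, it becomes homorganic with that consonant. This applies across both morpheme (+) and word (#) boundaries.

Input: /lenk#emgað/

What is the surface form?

[leŋk#eŋgað]

/n/ before /k/ (velar) → [ŋ]
/m/ before /g/ (velar) → [ŋ]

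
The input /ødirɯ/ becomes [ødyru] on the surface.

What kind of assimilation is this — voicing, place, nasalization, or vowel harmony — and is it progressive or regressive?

/i/→[y] /ɯ/→[u].
Vowels agree with the first vowel, so the harmony is progressive.

vowel harmony, progressive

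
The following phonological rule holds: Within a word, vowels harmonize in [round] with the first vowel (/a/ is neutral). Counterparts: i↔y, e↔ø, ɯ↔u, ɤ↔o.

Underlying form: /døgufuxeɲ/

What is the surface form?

[døgufuxøɲ]

/e/ harmonizes with /ø/ ([+round]) → [ø]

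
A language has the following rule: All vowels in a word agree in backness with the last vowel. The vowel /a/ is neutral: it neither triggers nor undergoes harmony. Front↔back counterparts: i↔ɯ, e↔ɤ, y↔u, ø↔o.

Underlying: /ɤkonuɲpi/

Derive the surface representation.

[ekønyɲpi]

/ɤ/ harmonizes with /i/ ([-back]) → [e]
/o/ harmonizes with /i/ ([-back]) → [ø]
/u/ harmonizes with /i/ ([-back]) → [y]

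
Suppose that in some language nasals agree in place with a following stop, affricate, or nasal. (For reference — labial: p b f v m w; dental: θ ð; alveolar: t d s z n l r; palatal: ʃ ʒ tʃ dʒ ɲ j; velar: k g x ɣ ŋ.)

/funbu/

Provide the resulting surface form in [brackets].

[fumbu]

/n/ before /b/ (labial) → [m]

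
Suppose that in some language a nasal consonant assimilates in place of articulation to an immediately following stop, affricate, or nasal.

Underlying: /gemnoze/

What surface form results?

[gennoze]

/m/ before /n/ (alveolar) → [n]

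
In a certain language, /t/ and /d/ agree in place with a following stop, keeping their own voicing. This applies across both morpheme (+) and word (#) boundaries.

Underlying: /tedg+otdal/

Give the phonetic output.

[tegg+otdal]

/d/ before /g/ (velar) → [g]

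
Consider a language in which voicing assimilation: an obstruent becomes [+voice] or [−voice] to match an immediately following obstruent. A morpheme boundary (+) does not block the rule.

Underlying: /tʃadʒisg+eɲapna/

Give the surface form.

[tʃadʒizg+eɲapna]

/s/ before /g/ (voiced) → [z]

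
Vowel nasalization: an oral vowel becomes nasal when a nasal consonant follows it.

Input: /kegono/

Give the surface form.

/o/ before nasal /n/ → [õ]

[kegõno]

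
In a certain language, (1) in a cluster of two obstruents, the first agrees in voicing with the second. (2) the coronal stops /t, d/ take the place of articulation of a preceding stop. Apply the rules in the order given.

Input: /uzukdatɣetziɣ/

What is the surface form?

Rule 1: /k/ before /d/ (voiced) → [g]
Rule 1: /t/ before /ɣ/ (voiced) → [d]
Rule 1: /t/ before /z/ (voiced) → [d]
After rule 1: uzugdadɣedziɣ
Rule 2: /d/ after /g/ (velar) → [g]

[uzuggadɣedziɣ]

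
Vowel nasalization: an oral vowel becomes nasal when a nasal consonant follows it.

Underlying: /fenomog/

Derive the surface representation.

/e/ before nasal /n/ → [ẽ]
/o/ before nasal /m/ → [õ]

[fẽnõmog]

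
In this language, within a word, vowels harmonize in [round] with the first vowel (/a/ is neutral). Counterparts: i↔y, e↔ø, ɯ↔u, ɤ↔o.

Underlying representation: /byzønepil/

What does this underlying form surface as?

/e/ harmonizes with /y/ ([+round]) → [ø]
/i/ harmonizes with /y/ ([+round]) → [y]

[byzønøpyl]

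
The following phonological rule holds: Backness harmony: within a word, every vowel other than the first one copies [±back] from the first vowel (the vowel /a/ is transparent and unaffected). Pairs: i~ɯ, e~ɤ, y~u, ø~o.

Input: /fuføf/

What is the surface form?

/ø/ harmonizes with /u/ ([+back]) → [o]

[fufof]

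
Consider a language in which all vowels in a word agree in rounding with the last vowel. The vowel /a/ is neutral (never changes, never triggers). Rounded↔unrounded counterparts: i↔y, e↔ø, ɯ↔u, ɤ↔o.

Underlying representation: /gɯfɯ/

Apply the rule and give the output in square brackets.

no segment meets the rule's conditions; no change.

[gɯfɯ]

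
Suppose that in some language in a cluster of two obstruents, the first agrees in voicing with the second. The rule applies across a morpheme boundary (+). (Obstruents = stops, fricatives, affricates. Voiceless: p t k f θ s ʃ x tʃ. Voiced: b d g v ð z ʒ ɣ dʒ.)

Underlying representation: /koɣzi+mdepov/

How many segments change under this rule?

0

No segment meets the rule's conditions.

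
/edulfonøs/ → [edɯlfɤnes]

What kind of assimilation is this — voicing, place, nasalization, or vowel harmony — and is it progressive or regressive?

vowel harmony, progressive

/u/→[ɯ] /o/→[ɤ] /ø/→[e].
Vowels agree with the first vowel, so the harmony is progressive.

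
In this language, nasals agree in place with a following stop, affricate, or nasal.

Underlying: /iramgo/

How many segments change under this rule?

1

/m/ before /g/ (velar) → [ŋ]
1 segment changes.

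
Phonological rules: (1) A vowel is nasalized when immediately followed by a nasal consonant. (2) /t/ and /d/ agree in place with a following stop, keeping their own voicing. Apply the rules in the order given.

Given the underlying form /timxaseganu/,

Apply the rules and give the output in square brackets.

Rule 1: /i/ before nasal /m/ → [ĩ]
Rule 1: /a/ before nasal /n/ → [ã]
After rule 1: tĩmxasegãnu
Rule 2: no segment meets the rule's conditions; no change.

[tĩmxasegãnu]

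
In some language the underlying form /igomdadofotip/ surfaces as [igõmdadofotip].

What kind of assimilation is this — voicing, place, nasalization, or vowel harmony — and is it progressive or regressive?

nasalization, regressive

/o/→[õ].
Each target copies a feature from the following segment, so the direction is regressive.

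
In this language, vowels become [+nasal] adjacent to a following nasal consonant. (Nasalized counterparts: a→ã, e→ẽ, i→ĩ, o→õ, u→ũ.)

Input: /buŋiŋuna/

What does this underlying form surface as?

/u/ before nasal /ŋ/ → [ũ]
/i/ before nasal /ŋ/ → [ĩ]
/u/ before nasal /n/ → [ũ]

[bũŋĩŋũna]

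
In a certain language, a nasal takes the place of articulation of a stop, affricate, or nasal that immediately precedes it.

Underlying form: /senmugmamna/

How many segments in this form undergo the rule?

/m/ after /n/ (alveolar) → [n]
/m/ after /g/ (velar) → [ŋ]
/n/ after /m/ (labial) → [m]
3 segments change.

3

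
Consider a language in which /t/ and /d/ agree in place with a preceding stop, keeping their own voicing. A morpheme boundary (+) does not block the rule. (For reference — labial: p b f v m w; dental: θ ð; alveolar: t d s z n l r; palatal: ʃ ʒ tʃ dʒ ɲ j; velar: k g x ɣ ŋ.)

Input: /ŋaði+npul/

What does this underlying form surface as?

[ŋaði+npul]

no segment meets the rule's conditions; no change.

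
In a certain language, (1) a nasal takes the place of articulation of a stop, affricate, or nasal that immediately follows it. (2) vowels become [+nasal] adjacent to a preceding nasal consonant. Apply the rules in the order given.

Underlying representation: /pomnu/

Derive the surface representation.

[ponnũ]

Rule 1: /m/ before /n/ (alveolar) → [n]
After rule 1: ponnu
Rule 2: /u/ after nasal /n/ → [ũ]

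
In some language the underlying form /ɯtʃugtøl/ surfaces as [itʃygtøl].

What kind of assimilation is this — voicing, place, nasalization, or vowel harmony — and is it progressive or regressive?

vowel harmony, regressive

/ɯ/→[i] /u/→[y].
Vowels agree with the last vowel, so the harmony is regressive.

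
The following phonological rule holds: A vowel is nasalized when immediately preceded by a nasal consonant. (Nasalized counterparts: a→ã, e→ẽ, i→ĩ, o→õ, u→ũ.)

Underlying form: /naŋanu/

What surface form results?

/a/ after nasal /n/ → [ã]
/a/ after nasal /ŋ/ → [ã]
/u/ after nasal /n/ → [ũ]

[nãŋãnũ]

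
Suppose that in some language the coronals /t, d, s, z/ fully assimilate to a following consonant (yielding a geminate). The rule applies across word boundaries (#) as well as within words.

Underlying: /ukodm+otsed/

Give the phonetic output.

/d/ before /m/ → [m] (total assimilation)
/t/ before /s/ → [s] (total assimilation)

[ukomm+ossed]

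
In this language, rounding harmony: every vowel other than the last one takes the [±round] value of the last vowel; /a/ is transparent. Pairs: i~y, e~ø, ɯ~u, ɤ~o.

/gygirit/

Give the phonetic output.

[gigirit]

/y/ harmonizes with /i/ ([-round]) → [i]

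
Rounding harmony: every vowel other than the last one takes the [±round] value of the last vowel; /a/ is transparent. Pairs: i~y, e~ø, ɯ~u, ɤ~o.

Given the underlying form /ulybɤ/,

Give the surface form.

[ɯlibɤ]

/u/ harmonizes with /ɤ/ ([-round]) → [ɯ]
/y/ harmonizes with /ɤ/ ([-round]) → [i]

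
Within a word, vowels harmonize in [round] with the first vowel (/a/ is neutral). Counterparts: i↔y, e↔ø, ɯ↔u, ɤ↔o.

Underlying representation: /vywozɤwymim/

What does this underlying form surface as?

/ɤ/ harmonizes with /y/ ([+round]) → [o]
/i/ harmonizes with /y/ ([+round]) → [y]

[vywozowymym]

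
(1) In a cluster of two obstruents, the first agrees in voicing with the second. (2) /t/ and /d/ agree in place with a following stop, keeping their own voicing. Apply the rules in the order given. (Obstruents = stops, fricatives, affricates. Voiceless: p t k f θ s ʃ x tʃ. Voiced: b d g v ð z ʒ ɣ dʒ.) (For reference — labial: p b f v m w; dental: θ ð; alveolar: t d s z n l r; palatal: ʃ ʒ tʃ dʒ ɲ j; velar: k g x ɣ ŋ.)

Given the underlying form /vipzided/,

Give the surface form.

[vibzided]

Rule 1: /p/ before /z/ (voiced) → [b]
After rule 1: vibzided
Rule 2: no segment meets the rule's conditions; no change.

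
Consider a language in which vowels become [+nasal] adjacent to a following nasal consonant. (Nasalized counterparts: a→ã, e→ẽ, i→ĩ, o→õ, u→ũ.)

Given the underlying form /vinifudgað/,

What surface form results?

/i/ before nasal /n/ → [ĩ]

[vĩnifudgað]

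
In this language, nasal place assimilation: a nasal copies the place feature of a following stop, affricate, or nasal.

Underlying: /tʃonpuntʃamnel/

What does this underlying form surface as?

[tʃompuɲtʃannel]

/n/ before /p/ (labial) → [m]
/n/ before /tʃ/ (palatal) → [ɲ]
/m/ before /n/ (alveolar) → [n]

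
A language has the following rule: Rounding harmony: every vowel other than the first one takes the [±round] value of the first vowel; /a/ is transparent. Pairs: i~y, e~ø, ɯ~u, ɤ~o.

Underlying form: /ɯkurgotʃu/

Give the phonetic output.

[ɯkɯrgɤtʃɯ]

/u/ harmonizes with /ɯ/ ([-round]) → [ɯ]
/o/ harmonizes with /ɯ/ ([-round]) → [ɤ]
/u/ harmonizes with /ɯ/ ([-round]) → [ɯ]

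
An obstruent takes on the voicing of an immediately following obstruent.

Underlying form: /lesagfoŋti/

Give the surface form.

[lesakfoŋti]

/g/ before /f/ (voiceless) → [k]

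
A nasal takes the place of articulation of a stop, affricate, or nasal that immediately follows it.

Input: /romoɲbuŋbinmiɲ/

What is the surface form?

/ɲ/ before /b/ (labial) → [m]
/ŋ/ before /b/ (labial) → [m]
/n/ before /m/ (labial) → [m]

[romombumbimmiɲ]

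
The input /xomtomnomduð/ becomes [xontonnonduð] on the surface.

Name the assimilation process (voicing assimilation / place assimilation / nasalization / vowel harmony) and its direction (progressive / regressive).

place assimilation, regressive

/m/→[n] /m/→[n] /m/→[n].
Each target copies a feature from the following segment, so the direction is regressive.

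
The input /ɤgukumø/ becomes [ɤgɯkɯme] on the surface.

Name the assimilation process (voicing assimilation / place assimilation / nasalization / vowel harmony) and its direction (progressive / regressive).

vowel harmony, progressive

/u/→[ɯ] /u/→[ɯ] /ø/→[e].
Vowels agree with the first vowel, so the harmony is progressive.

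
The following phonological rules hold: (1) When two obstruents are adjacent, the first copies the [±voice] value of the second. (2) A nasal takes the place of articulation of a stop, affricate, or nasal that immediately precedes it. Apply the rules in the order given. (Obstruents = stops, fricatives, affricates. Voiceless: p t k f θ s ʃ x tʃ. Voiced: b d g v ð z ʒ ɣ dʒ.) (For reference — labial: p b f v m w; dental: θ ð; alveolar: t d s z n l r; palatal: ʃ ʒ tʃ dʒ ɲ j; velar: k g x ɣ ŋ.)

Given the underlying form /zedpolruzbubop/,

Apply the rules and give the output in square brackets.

Rule 1: /d/ before /p/ (voiceless) → [t]
After rule 1: zetpolruzbubop
Rule 2: no segment meets the rule's conditions; no change.

[zetpolruzbubop]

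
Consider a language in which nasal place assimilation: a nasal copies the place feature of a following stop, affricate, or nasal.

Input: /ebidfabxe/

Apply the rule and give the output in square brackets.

[ebidfabxe]

no segment meets the rule's conditions; no change.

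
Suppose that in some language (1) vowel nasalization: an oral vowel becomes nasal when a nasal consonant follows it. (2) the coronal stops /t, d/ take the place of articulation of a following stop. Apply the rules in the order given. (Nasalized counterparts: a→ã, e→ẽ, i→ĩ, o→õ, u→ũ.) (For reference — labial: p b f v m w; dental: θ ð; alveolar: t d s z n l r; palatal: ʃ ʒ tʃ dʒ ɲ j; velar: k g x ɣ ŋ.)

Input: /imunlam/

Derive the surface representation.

Rule 1: /i/ before nasal /m/ → [ĩ]
Rule 1: /u/ before nasal /n/ → [ũ]
Rule 1: /a/ before nasal /m/ → [ã]
After rule 1: ĩmũnlãm
Rule 2: no segment meets the rule's conditions; no change.

[ĩmũnlãm]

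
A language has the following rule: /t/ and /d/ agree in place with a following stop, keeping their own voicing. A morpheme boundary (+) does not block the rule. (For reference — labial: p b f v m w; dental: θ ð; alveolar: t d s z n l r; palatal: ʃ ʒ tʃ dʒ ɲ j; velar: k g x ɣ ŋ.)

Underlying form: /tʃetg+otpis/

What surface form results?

[tʃekg+oppis]

/t/ before /g/ (velar) → [k]
/t/ before /p/ (labial) → [p]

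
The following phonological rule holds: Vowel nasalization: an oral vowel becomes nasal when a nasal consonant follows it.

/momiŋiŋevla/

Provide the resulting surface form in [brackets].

/o/ before nasal /m/ → [õ]
/i/ before nasal /ŋ/ → [ĩ]
/i/ before nasal /ŋ/ → [ĩ]

[mõmĩŋĩŋevla]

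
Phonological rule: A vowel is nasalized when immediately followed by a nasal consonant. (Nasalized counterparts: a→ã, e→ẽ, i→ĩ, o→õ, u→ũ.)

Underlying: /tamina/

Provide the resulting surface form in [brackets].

[tãmĩna]

/a/ before nasal /m/ → [ã]
/i/ before nasal /n/ → [ĩ]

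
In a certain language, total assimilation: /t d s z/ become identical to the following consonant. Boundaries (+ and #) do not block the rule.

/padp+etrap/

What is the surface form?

/d/ before /p/ → [p] (total assimilation)
/t/ before /r/ → [r] (total assimilation)

[papp+errap]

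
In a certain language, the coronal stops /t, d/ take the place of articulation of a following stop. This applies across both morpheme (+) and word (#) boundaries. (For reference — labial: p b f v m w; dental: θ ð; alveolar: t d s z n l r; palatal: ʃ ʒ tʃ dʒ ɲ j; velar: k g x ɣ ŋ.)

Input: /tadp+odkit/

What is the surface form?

[tabp+ogkit]

/d/ before /p/ (labial) → [b]
/d/ before /k/ (velar) → [g]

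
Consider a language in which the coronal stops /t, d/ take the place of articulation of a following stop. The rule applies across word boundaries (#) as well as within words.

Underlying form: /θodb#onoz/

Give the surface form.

[θobb#onoz]

/d/ before /b/ (labial) → [b]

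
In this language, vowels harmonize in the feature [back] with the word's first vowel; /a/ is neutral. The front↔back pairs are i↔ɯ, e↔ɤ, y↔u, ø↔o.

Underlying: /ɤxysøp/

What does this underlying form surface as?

[ɤxusop]

/y/ harmonizes with /ɤ/ ([+back]) → [u]
/ø/ harmonizes with /ɤ/ ([+back]) → [o]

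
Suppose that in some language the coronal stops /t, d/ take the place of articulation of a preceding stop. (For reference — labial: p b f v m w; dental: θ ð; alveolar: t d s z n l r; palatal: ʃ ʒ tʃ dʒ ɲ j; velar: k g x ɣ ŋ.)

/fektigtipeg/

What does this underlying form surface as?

/t/ after /k/ (velar) → [k]
/t/ after /g/ (velar) → [k]

[fekkigkipeg]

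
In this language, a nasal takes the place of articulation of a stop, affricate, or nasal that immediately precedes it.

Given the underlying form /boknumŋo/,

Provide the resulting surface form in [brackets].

/n/ after /k/ (velar) → [ŋ]
/ŋ/ after /m/ (labial) → [m]

[bokŋummo]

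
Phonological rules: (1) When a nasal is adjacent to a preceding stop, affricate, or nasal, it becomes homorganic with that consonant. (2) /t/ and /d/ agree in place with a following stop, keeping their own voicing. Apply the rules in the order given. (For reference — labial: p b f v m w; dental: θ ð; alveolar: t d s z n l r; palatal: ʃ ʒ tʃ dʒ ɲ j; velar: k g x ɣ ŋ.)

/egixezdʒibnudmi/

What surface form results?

[egixezdʒibmudni]

Rule 1: /n/ after /b/ (labial) → [m]
Rule 1: /m/ after /d/ (alveolar) → [n]
After rule 1: egixezdʒibmudni
Rule 2: no segment meets the rule's conditions; no change.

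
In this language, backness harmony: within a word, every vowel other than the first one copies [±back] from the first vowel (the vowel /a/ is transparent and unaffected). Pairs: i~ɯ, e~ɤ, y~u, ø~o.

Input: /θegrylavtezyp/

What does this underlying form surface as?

no segment meets the rule's conditions; no change.

[θegrylavtezyp]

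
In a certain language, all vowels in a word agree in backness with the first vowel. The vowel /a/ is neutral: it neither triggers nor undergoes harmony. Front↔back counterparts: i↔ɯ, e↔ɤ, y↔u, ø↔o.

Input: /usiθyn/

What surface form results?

[usɯθun]

/i/ harmonizes with /u/ ([+back]) → [ɯ]
/y/ harmonizes with /u/ ([+back]) → [u]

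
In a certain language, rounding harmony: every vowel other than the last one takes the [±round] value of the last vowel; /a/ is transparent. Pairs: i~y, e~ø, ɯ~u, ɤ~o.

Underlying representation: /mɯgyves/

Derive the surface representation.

/y/ harmonizes with /e/ ([-round]) → [i]

[mɯgives]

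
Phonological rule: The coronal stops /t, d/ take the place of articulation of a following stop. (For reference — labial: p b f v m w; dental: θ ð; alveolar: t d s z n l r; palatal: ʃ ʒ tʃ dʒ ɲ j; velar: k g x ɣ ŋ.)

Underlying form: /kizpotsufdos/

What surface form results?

[kizpotsufdos]

no segment meets the rule's conditions; no change.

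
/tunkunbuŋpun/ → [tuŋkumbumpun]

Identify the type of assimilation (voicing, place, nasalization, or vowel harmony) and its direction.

place assimilation, regressive

/n/→[ŋ] /n/→[m] /ŋ/→[m].
Each target copies a feature from the following segment, so the direction is regressive.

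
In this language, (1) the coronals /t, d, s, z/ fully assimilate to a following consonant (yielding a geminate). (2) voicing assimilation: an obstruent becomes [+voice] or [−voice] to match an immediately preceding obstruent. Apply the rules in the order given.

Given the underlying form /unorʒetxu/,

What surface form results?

Rule 1: /t/ before /x/ → [x] (total assimilation)
After rule 1: unorʒexxu
Rule 2: no segment meets the rule's conditions; no change.

[unorʒexxu]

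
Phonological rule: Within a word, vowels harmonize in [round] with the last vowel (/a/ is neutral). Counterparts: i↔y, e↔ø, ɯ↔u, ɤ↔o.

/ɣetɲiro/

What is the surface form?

[ɣøtɲyro]

/e/ harmonizes with /o/ ([+round]) → [ø]
/i/ harmonizes with /o/ ([+round]) → [y]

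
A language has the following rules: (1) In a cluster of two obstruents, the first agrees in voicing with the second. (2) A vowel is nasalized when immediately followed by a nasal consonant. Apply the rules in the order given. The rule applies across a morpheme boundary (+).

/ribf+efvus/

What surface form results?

[ripf+evvus]

Rule 1: /b/ before /f/ (voiceless) → [p]
Rule 1: /f/ before /v/ (voiced) → [v]
After rule 1: ripf+evvus
Rule 2: no segment meets the rule's conditions; no change.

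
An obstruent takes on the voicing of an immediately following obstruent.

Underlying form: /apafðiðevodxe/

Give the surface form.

/f/ before /ð/ (voiced) → [v]
/d/ before /x/ (voiceless) → [t]

[apavðiðevotxe]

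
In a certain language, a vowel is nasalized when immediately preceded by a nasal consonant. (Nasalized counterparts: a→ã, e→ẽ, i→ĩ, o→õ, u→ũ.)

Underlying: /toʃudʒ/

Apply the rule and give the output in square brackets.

no segment meets the rule's conditions; no change.

[toʃudʒ]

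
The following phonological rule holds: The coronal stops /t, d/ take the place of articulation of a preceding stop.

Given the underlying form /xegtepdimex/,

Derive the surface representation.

/t/ after /g/ (velar) → [k]
/d/ after /p/ (labial) → [b]

[xegkepbimex]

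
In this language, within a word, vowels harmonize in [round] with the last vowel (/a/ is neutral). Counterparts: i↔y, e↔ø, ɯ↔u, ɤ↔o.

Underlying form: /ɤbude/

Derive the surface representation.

/u/ harmonizes with /e/ ([-round]) → [ɯ]

[ɤbɯde]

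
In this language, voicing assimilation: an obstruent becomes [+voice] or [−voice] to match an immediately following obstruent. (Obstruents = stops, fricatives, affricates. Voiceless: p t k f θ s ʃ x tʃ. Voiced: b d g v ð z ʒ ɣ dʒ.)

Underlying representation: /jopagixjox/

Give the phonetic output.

no segment meets the rule's conditions; no change.

[jopagixjox]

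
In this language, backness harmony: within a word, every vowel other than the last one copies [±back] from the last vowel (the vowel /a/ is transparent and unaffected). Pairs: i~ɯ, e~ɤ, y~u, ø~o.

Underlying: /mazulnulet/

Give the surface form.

/u/ harmonizes with /e/ ([-back]) → [y]
/u/ harmonizes with /e/ ([-back]) → [y]

[mazylnylet]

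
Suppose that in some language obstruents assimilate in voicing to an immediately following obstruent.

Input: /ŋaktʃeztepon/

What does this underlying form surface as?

[ŋaktʃestepon]

/z/ before /t/ (voiceless) → [s]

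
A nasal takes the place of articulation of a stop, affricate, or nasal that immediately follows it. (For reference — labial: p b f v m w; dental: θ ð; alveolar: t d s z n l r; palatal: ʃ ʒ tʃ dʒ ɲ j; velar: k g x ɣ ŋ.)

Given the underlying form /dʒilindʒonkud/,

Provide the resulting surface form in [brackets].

/n/ before /dʒ/ (palatal) → [ɲ]
/n/ before /k/ (velar) → [ŋ]

[dʒiliɲdʒoŋkud]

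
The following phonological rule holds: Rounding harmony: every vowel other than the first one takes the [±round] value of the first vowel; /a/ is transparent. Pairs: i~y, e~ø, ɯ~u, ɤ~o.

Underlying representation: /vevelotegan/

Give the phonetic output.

/o/ harmonizes with /e/ ([-round]) → [ɤ]

[vevelɤtegan]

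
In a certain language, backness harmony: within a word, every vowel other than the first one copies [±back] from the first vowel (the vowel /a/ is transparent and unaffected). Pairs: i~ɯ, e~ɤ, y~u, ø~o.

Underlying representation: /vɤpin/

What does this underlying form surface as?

[vɤpɯn]

/i/ harmonizes with /ɤ/ ([+back]) → [ɯ]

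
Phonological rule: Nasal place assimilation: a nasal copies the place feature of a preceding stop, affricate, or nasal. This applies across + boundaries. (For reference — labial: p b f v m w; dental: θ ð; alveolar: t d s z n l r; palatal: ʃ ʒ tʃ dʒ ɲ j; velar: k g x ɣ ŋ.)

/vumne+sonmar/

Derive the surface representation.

[vumme+sonnar]

/n/ after /m/ (labial) → [m]
/m/ after /n/ (alveolar) → [n]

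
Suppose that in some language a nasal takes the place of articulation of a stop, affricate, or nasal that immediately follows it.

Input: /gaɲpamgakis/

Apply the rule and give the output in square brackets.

/ɲ/ before /p/ (labial) → [m]
/m/ before /g/ (velar) → [ŋ]

[gampaŋgakis]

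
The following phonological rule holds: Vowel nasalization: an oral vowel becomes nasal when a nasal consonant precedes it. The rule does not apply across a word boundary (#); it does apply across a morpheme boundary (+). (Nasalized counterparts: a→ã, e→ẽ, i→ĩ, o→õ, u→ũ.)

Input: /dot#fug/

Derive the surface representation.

[dot#fug]

no segment meets the rule's conditions; no change.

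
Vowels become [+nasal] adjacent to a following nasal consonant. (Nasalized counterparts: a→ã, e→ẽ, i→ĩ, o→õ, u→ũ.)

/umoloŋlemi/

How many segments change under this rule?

/u/ before nasal /m/ → [ũ]
/o/ before nasal /ŋ/ → [õ]
/e/ before nasal /m/ → [ẽ]
3 segments change.

3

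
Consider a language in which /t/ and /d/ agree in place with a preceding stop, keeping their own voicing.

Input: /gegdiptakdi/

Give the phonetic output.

[geggippakgi]

/d/ after /g/ (velar) → [g]
/t/ after /p/ (labial) → [p]
/d/ after /k/ (velar) → [g]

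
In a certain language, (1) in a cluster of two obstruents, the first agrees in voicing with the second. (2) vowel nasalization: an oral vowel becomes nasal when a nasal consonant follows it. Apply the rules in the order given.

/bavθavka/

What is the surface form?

[bafθafka]

Rule 1: /v/ before /θ/ (voiceless) → [f]
Rule 1: /v/ before /k/ (voiceless) → [f]
After rule 1: bafθafka
Rule 2: no segment meets the rule's conditions; no change.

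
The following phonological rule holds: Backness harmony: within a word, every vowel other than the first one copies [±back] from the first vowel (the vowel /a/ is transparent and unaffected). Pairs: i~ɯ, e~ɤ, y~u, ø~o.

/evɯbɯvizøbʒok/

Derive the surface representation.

[evibivizøbʒøk]

/ɯ/ harmonizes with /e/ ([-back]) → [i]
/ɯ/ harmonizes with /e/ ([-back]) → [i]
/o/ harmonizes with /e/ ([-back]) → [ø]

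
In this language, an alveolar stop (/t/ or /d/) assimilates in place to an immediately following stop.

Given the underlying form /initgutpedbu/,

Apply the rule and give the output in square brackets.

/t/ before /g/ (velar) → [k]
/t/ before /p/ (labial) → [p]
/d/ before /b/ (labial) → [b]

[inikguppebbu]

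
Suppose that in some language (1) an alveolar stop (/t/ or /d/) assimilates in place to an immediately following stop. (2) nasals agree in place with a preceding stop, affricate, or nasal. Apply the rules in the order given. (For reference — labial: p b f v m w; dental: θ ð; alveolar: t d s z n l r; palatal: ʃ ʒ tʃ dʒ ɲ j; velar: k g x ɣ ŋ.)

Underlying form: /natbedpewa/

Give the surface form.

Rule 1: /t/ before /b/ (labial) → [p]
Rule 1: /d/ before /p/ (labial) → [b]
After rule 1: napbebpewa
Rule 2: no segment meets the rule's conditions; no change.

[napbebpewa]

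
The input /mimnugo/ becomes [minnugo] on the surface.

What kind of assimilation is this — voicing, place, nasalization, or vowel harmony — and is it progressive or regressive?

/m/→[n].
Each target copies a feature from the following segment, so the direction is regressive.

place assimilation, regressive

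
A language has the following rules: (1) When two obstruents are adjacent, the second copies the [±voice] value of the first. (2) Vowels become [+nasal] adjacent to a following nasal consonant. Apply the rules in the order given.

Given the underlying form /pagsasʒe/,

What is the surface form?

[pagzasʃe]

Rule 1: /s/ after /g/ (voiced) → [z]
Rule 1: /ʒ/ after /s/ (voiceless) → [ʃ]
After rule 1: pagzasʃe
Rule 2: no segment meets the rule's conditions; no change.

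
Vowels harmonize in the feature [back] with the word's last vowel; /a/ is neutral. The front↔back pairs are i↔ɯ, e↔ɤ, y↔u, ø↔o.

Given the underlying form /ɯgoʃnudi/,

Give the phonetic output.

/ɯ/ harmonizes with /i/ ([-back]) → [i]
/o/ harmonizes with /i/ ([-back]) → [ø]
/u/ harmonizes with /i/ ([-back]) → [y]

[igøʃnydi]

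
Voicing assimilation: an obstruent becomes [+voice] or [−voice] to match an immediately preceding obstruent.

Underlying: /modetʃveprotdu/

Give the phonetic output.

/v/ after /tʃ/ (voiceless) → [f]
/d/ after /t/ (voiceless) → [t]

[modetʃfeprottu]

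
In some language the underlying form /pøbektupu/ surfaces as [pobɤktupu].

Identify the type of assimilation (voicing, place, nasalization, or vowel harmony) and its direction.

/ø/→[o] /e/→[ɤ].
Vowels agree with the last vowel, so the harmony is regressive.

vowel harmony, regressive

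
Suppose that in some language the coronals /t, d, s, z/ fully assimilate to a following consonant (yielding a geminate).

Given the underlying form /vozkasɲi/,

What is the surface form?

/z/ before /k/ → [k] (total assimilation)
/s/ before /ɲ/ → [ɲ] (total assimilation)

[vokkaɲɲi]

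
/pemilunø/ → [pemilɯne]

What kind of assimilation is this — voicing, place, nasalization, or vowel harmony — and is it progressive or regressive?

/u/→[ɯ] /ø/→[e].
Vowels agree with the first vowel, so the harmony is progressive.

vowel harmony, progressive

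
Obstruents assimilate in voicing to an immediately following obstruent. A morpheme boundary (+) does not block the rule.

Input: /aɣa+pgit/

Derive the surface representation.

[aɣa+bgit]

/p/ before /g/ (voiced) → [b]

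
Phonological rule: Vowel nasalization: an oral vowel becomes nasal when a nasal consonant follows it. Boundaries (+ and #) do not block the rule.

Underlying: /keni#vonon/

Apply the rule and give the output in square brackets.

[kẽni#võnõn]

/e/ before nasal /n/ → [ẽ]
/o/ before nasal /n/ → [õ]
/o/ before nasal /n/ → [õ]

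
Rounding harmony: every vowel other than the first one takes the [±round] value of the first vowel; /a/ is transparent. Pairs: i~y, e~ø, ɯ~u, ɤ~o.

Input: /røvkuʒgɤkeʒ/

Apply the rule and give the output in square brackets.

[røvkuʒgokøʒ]

/ɤ/ harmonizes with /ø/ ([+round]) → [o]
/e/ harmonizes with /ø/ ([+round]) → [ø]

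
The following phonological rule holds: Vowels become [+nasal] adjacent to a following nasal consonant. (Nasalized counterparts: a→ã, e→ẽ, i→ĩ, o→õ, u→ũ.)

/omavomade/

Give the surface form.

/o/ before nasal /m/ → [õ]
/o/ before nasal /m/ → [õ]

[õmavõmade]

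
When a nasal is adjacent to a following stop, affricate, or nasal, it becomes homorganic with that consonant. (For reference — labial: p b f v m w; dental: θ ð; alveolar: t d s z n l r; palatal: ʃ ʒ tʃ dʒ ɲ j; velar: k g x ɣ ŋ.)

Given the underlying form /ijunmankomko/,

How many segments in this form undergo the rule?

/n/ before /m/ (labial) → [m]
/n/ before /k/ (velar) → [ŋ]
/m/ before /k/ (velar) → [ŋ]
3 segments change.

3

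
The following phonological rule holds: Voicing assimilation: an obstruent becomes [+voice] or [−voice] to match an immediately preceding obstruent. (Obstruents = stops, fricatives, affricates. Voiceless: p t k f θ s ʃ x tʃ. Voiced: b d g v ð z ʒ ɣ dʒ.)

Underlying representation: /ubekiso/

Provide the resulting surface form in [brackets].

no segment meets the rule's conditions; no change.

[ubekiso]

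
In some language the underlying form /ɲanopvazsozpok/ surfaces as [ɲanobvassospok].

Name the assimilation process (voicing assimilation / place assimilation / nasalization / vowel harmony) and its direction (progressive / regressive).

voicing assimilation, regressive

/p/→[b] /z/→[s] /z/→[s].
Each target copies a feature from the following segment, so the direction is regressive.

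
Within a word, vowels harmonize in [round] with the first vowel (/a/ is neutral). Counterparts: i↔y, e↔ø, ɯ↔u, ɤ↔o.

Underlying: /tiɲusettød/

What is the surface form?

[tiɲɯsetted]

/u/ harmonizes with /i/ ([-round]) → [ɯ]
/ø/ harmonizes with /i/ ([-round]) → [e]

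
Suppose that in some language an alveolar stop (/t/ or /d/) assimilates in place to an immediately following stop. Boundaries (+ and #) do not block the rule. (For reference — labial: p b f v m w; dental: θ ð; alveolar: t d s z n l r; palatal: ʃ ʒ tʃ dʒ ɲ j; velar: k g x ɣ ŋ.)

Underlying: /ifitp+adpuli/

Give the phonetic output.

/t/ before /p/ (labial) → [p]
/d/ before /p/ (labial) → [b]

[ifipp+abpuli]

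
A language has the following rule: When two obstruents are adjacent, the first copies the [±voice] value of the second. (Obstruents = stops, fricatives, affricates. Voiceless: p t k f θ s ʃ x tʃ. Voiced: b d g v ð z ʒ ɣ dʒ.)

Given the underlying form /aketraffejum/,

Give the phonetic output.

[aketraffejum]

no segment meets the rule's conditions; no change.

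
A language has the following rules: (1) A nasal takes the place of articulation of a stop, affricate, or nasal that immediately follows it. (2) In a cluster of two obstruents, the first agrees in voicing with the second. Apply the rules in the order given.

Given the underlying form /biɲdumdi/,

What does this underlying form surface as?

[bindundi]

Rule 1: /ɲ/ before /d/ (alveolar) → [n]
Rule 1: /m/ before /d/ (alveolar) → [n]
After rule 1: bindundi
Rule 2: no segment meets the rule's conditions; no change.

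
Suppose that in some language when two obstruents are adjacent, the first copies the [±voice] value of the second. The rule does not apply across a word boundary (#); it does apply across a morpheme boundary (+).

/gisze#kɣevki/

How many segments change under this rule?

3

/s/ before /z/ (voiced) → [z]
/k/ before /ɣ/ (voiced) → [g]
/v/ before /k/ (voiceless) → [f]
3 segments change.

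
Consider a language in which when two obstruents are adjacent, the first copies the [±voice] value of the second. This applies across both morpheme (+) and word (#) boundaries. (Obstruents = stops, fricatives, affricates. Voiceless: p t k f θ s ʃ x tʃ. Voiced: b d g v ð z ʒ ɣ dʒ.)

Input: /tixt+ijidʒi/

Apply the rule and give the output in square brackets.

no segment meets the rule's conditions; no change.

[tixt+ijidʒi]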